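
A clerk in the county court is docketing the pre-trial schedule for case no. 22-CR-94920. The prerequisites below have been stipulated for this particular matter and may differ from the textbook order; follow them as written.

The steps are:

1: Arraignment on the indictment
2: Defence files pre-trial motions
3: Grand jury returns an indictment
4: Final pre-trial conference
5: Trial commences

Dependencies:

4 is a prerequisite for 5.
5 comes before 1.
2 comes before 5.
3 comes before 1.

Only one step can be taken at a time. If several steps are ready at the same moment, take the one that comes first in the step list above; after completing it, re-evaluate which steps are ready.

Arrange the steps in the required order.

Nothing is required for 2, 3 and 4. 2 is listed earlier → 2 first.
3 and 4 are both available; 3 is listed earlier → 3.
Next only 4 has its prerequisites met → 4.
Next only 5 has its prerequisites met → 5.
1 needed 3 and 5, now all done → 1.

2 → 3 → 4 → 5 → 1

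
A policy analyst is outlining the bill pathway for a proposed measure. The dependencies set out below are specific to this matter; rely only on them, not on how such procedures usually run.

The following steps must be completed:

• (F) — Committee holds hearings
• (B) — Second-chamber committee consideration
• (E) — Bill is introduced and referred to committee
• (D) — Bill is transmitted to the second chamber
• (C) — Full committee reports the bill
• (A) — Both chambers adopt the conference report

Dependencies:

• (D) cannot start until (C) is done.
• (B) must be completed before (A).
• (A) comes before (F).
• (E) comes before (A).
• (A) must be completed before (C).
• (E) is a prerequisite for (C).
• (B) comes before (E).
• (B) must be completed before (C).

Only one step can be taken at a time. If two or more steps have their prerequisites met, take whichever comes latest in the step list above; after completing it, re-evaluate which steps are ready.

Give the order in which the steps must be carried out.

Only (B) has no prerequisites, so it is first.
(E) needed (B), now all done → (E).
That leaves (A) as the only ready step → (A).
(C) and (F) are both available; (C) is listed later → (C).
(D) and (F) are both available; (D) is listed later → (D).
(F) needed (A), now all done → (F).

(B), (E), (A), (C), (D), (F)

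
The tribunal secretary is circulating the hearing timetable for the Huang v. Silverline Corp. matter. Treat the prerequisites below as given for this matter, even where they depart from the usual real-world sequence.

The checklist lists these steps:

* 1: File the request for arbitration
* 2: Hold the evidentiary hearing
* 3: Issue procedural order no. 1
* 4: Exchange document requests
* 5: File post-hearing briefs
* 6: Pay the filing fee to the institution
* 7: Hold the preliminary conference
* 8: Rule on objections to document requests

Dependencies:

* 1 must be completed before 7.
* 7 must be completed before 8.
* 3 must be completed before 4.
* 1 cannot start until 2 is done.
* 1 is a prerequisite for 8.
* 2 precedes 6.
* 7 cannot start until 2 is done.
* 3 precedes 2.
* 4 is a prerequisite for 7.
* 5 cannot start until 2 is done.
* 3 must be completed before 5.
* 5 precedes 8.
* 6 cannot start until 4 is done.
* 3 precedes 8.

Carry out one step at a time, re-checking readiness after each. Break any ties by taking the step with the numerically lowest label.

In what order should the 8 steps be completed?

3 is the only step with nothing outstanding, so it goes first.
Ready: 2 and 4. 2 has the earlier label → 2.
1 and 5 now also ready, so the ready set is {1, 4, 5}; 1 has the earlier label → 1.
Ready: 4 and 5. 4 has the earlier label → 4.
6 and 7 now also ready, so the ready set is {5, 6, 7}; 5 has the earlier label → 5.
Now 6 and 7 have their prerequisites met. 6 has the earlier label, so 6 next.
7 needed 1, 2 and 4, now all done → 7.
Next only 8 has its prerequisites met → 8.

3 → 2 → 1 → 4 → 5 → 6 → 7 → 8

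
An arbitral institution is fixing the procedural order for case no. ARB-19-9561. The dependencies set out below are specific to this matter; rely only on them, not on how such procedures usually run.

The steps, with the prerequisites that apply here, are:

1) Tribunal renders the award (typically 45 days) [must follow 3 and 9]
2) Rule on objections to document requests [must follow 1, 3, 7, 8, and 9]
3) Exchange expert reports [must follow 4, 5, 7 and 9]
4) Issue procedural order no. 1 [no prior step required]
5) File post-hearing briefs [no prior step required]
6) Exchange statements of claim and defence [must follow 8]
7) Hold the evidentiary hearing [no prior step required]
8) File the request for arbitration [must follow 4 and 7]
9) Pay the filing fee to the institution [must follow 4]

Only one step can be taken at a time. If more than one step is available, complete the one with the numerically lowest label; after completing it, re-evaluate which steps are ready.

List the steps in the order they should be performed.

4, 5 and 7 have no prerequisites; 4 has the earlier label, so 4 is first.
9 now also ready, so the ready set is {5, 7, 9}; 5 has the earlier label → 5.
Ready: 7 and 9. 7 has the earlier label → 7.
8 now also ready, so the ready set is {8, 9}; 8 has the earlier label → 8.
Ready: 6 and 9. 6 has the earlier label → 6.
9 needed 4, now all done → 9.
3 needed 4, 5, 7 and 9, now all done → 3.
1 needed 3 and 9, now all done → 1.
2 needed 1, 3, 7, 8 and 9, now all done → 2.

4, 5, 7, 8, 6, 9, 3, 1, 2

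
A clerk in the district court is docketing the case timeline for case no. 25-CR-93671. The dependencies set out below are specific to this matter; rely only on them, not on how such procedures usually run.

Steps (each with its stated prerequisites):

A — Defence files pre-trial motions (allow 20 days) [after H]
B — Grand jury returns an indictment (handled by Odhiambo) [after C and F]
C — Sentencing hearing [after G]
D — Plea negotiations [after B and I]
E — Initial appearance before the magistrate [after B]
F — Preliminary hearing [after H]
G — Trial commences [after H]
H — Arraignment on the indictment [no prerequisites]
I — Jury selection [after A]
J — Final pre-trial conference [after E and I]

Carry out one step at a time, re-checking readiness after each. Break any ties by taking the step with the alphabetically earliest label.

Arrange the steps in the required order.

H → A → F → G → C → B → E → I → D → J

Only H has no prerequisites, so it is first.
Now A, F and G have their prerequisites met. A has the earlier label, so A next.
Now F, G and I have their prerequisites met. F has the earlier label, so F next.
Now G and I have their prerequisites met. G has the earlier label, so G next.
C now also ready, so the ready set is {C, I}; C has the earlier label → C.
B and I are both available; B has the earlier label → B.
Ready: E and I. E has the earlier label → E.
I is the only step now ready → I.
Ready: D and J. D has the earlier label → D.
J is the only step now ready → J.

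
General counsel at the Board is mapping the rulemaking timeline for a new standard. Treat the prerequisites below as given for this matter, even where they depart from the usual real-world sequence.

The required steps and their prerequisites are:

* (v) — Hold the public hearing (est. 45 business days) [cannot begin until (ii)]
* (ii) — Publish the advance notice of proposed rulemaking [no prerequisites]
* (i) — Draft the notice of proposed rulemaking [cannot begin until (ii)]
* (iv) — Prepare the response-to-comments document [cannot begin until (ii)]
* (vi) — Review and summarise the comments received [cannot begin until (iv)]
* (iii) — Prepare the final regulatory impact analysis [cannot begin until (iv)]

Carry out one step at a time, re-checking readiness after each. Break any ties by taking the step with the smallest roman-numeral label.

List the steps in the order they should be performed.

Only (ii) has no prerequisites, so it is first.
Ready: (i), (iv) and (v). (i) has the earlier label → (i).
(iv) and (v) are both available; (iv) has the earlier label → (iv).
Now (iii), (v) and (vi) have their prerequisites met. (iii) has the earlier label, so (iii) next.
Ready: (v) and (vi). (v) has the earlier label → (v).
That leaves (vi) as the only ready step → (vi).

(ii) → (i) → (iv) → (iii) → (v) → (vi)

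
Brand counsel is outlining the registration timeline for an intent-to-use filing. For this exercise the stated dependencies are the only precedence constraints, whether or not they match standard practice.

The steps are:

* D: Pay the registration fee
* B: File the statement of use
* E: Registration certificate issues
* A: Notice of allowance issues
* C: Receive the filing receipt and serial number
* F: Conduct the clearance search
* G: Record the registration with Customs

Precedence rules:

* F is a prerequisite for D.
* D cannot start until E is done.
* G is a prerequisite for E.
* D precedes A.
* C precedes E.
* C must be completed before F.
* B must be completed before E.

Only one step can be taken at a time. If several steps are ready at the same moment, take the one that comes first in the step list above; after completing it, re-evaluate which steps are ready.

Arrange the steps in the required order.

B, C, F, G, E, D, A

Nothing is required for B, C and G. B is listed earlier → B first.
Now C and G have their prerequisites met. C is listed earlier, so C next.
Now F and G have their prerequisites met. F is listed earlier, so F next.
That leaves G as the only ready step → G.
That leaves E as the only ready step → E.
D needed E and F, now all done → D.
A needed D, now all done → A.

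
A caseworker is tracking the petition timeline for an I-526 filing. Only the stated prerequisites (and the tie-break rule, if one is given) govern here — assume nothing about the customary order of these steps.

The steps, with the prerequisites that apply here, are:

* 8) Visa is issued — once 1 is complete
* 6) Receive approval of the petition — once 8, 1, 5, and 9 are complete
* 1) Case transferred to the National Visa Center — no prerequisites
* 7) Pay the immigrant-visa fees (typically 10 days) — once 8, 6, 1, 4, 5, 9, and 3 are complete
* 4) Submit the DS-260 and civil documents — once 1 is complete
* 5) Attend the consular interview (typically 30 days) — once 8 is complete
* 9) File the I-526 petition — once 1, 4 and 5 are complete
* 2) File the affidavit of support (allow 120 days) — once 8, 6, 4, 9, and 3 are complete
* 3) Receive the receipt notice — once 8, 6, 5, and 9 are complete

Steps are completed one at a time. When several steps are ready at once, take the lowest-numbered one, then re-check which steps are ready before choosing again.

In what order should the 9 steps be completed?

1, 4, 8, 5, 9, 6, 3, 2, 7

Only 1 has no prerequisites, so it is first.
Ready: 4 and 8. 4 has the earlier label → 4.
Next only 8 has its prerequisites met → 8.
That leaves 5 as the only ready step → 5.
Next only 9 has its prerequisites met → 9.
That leaves 6 as the only ready step → 6.
3 needed 5, 6, 8 and 9, now all done → 3.
Now 2 and 7 have their prerequisites met. 2 has the earlier label, so 2 next.
Next only 7 has its prerequisites met → 7.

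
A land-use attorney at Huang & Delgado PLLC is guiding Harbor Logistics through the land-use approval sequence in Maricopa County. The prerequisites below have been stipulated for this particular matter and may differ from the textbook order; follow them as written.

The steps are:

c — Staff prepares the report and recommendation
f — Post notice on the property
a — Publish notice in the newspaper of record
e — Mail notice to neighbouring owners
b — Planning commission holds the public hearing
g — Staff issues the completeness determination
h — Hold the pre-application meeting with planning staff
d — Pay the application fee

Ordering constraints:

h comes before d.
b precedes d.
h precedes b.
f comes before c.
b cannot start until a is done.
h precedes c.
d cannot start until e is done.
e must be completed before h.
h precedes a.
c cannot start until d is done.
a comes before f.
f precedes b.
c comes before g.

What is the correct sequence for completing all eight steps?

e → h → a → f → b → d → c → g

e is the only step with nothing outstanding, so it goes first.
h needed e, now all done → h.
a is the only step now ready → a.
f needed a, now all done → f.
b is the only step now ready → b.
That leaves d as the only ready step → d.
That leaves c as the only ready step → c.
g needed c, now all done → g.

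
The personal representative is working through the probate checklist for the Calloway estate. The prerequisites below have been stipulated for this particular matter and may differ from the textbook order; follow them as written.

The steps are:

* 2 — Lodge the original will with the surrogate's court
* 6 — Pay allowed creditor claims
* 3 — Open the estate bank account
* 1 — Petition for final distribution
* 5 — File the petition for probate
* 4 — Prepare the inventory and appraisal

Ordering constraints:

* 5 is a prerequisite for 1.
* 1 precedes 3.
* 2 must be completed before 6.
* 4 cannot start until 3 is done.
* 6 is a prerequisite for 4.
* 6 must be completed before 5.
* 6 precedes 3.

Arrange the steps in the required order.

Only 2 has no prerequisites, so it is first.
That leaves 6 as the only ready step → 6.
5 needed 6, now all done → 5.
1 needed 5, now all done → 1.
Next only 3 has its prerequisites met → 3.
4 is the only step now ready → 4.

2, 6, 5, 1, 3, 4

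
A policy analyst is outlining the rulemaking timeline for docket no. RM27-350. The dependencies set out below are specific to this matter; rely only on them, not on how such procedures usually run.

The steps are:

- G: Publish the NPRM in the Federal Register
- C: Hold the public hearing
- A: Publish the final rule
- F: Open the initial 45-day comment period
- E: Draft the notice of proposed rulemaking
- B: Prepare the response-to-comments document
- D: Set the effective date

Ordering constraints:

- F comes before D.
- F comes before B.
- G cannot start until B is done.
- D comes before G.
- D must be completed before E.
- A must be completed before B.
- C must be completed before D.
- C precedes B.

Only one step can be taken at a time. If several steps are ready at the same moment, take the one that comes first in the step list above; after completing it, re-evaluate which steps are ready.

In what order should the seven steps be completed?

C, A and F have no prerequisites; C is listed earlier, so C is first.
A and F are both available; A is listed earlier → A.
Next only F has its prerequisites met → F.
B and D are both available; B is listed earlier → B.
D needed C and F, now all done → D.
Ready: G and E. G is listed earlier → G.
Next only E has its prerequisites met → E.

C, A, F, B, D, G, E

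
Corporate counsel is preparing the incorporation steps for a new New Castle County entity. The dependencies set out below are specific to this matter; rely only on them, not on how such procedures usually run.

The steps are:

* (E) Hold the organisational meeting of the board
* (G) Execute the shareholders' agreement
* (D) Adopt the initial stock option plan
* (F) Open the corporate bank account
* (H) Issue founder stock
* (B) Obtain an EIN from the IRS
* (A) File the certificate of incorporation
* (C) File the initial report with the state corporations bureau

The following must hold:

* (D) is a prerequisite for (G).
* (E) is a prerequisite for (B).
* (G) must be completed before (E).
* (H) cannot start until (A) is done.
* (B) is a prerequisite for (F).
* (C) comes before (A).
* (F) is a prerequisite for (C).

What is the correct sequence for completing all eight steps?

Only (D) has no prerequisites, so it is first.
(G) needed (D), now all done → (G).
Next only (E) has its prerequisites met → (E).
Next only (B) has its prerequisites met → (B).
(F) is the only step now ready → (F).
That leaves (C) as the only ready step → (C).
(A) needed (C), now all done → (A).
Next only (H) has its prerequisites met → (H).

(D), (G), (E), (B), (F), (C), (A), (H)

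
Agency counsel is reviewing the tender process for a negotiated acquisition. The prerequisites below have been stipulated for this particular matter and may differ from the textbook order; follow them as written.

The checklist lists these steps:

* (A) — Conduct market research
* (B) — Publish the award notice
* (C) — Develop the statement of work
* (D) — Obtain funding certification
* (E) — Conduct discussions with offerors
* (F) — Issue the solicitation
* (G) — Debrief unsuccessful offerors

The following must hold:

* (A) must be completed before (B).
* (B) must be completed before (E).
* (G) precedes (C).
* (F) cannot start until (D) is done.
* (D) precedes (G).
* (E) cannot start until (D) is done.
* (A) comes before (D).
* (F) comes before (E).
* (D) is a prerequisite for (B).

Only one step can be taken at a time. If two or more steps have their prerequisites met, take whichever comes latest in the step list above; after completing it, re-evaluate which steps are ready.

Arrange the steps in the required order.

(A), (D), (G), (F), (C), (B), (E)

(A) is the only step with nothing outstanding, so it goes first.
(D) needed (A), now all done → (D).
Now (G), (F) and (B) have their prerequisites met. (G) is listed later, so (G) next.
Ready: (F), (C) and (B). (F) is listed later → (F).
(C) and (B) are both available; (C) is listed later → (C).
(B) is the only step now ready → (B).
That leaves (E) as the only ready step → (E).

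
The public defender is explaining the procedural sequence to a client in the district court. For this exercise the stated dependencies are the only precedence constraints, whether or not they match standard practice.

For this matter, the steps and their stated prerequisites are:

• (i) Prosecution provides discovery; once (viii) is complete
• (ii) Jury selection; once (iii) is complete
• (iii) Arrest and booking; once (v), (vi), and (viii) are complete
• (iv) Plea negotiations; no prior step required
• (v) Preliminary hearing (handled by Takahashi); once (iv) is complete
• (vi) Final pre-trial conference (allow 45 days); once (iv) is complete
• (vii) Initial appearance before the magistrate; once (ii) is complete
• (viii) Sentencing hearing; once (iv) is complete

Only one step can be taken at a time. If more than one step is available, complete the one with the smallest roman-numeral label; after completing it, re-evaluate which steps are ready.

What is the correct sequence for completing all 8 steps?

(iv) → (v) → (vi) → (viii) → (i) → (iii) → (ii) → (vii)

Only (iv) has no prerequisites, so it is first.
Ready: (v), (vi) and (viii). (v) has the earlier label → (v).
(vi) and (viii) are both available; (vi) has the earlier label → (vi).
(viii) needed (iv), now all done → (viii).
Ready: (i) and (iii). (i) has the earlier label → (i).
Next only (iii) has its prerequisites met → (iii).
(ii) needed (iii), now all done → (ii).
Next only (vii) has its prerequisites met → (vii).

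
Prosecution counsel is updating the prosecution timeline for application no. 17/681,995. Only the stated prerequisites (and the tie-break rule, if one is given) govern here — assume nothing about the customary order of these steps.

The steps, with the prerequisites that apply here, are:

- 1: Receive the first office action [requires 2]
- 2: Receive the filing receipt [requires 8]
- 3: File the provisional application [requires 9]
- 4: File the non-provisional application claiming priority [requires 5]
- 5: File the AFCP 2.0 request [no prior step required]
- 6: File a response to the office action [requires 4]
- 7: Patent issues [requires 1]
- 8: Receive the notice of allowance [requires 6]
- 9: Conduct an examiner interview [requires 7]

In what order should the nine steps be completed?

5, 4, 6, 8, 2, 1, 7, 9, 3

5 is the only step with nothing outstanding, so it goes first.
4 needed 5, now all done → 4.
That leaves 6 as the only ready step → 6.
8 needed 6, now all done → 8.
2 needed 8, now all done → 2.
1 needed 2, now all done → 1.
Next only 7 has its prerequisites met → 7.
That leaves 9 as the only ready step → 9.
That leaves 3 as the only ready step → 3.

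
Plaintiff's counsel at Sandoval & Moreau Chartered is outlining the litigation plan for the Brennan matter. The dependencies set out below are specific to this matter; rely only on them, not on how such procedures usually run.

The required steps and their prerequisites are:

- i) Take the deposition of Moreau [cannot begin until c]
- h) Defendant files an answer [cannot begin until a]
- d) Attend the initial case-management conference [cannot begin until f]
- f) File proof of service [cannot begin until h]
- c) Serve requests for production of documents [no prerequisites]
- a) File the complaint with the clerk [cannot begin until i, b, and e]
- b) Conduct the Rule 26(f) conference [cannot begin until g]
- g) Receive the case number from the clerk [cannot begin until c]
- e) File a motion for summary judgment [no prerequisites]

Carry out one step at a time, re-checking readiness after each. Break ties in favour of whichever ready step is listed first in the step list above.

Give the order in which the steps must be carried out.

c → i → g → b → e → a → h → f → d

c and e have no prerequisites; c is listed earlier, so c is first.
i, g and e are all available; i is listed earlier → i.
g and e are both available; g is listed earlier → g.
Now b and e have their prerequisites met. b is listed earlier, so b next.
That leaves e as the only ready step → e.
That leaves a as the only ready step → a.
Next only h has its prerequisites met → h.
f needed h, now all done → f.
That leaves d as the only ready step → d.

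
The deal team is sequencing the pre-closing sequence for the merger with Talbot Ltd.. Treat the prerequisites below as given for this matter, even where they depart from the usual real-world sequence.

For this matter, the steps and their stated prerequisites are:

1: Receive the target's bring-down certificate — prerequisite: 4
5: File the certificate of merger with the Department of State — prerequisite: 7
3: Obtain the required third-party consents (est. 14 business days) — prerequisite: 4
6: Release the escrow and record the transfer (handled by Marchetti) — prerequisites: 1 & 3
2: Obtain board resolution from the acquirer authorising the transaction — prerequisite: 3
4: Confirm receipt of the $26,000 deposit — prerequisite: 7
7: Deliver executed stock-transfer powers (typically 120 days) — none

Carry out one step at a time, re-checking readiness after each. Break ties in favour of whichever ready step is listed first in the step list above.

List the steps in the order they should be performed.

7, 5, 4, 1, 3, 6, 2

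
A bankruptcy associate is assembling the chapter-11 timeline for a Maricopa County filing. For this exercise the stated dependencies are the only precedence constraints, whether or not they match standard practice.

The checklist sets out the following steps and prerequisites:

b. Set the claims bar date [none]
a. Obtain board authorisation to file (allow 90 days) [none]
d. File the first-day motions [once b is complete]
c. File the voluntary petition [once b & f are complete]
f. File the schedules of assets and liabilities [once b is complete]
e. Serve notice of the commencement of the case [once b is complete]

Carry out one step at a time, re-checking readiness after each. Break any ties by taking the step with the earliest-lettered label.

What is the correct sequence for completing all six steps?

a and b have no prerequisites; a has the earlier label, so a is first.
Next only b has its prerequisites met → b.
Now d, e and f have their prerequisites met. d has the earlier label, so d next.
Now e and f have their prerequisites met. e has the earlier label, so e next.
f needed b, now all done → f.
That leaves c as the only ready step → c.

a b d e f c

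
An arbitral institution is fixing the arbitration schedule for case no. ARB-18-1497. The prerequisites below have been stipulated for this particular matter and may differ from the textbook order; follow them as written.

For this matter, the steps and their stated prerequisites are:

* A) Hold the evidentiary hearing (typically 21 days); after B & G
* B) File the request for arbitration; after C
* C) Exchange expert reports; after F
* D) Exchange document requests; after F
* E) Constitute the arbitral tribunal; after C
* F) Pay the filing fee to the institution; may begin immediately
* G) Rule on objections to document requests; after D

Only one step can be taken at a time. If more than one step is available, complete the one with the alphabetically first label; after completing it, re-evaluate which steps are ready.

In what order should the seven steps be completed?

F is the only step with nothing outstanding, so it goes first.
Ready: C and D. C has the earlier label → C.
B and E now also ready, so the ready set is {B, D, E}; B has the earlier label → B.
D and E are both available; D has the earlier label → D.
G now also ready, so the ready set is {E, G}; E has the earlier label → E.
G needed D, now all done → G.
A needed B and G, now all done → A.

F C B D E G A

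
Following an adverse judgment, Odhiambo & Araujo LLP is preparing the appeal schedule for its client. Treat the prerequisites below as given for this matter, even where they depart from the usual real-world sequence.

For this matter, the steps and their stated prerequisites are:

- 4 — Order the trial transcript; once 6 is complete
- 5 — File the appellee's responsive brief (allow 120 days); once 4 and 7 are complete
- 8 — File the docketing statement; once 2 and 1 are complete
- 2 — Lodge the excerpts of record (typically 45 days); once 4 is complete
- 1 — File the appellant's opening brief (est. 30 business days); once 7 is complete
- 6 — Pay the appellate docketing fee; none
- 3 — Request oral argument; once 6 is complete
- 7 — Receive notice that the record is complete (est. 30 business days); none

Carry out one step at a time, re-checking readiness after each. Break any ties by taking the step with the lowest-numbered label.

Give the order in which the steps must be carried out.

6 3 4 2 7 1 5 8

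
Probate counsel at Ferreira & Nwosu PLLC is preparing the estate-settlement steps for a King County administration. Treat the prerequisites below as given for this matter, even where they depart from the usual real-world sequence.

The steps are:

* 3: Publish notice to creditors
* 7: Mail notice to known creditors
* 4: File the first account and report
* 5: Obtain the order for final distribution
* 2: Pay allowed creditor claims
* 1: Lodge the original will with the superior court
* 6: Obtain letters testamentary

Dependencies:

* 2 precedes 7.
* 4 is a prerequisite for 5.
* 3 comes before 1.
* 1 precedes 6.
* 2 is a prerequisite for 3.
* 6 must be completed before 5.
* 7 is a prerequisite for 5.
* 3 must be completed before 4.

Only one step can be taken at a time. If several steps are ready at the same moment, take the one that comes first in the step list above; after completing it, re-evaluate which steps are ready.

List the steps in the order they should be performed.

2, 3, 7, 4, 1, 6, 5

Only 2 has no prerequisites, so it is first.
Ready: 3 and 7. 3 is listed earlier → 3.
Now 7, 4 and 1 have their prerequisites met. 7 is listed earlier, so 7 next.
Ready: 4 and 1. 4 is listed earlier → 4.
That leaves 1 as the only ready step → 1.
That leaves 6 as the only ready step → 6.
5 needed 7, 4 and 6, now all done → 5.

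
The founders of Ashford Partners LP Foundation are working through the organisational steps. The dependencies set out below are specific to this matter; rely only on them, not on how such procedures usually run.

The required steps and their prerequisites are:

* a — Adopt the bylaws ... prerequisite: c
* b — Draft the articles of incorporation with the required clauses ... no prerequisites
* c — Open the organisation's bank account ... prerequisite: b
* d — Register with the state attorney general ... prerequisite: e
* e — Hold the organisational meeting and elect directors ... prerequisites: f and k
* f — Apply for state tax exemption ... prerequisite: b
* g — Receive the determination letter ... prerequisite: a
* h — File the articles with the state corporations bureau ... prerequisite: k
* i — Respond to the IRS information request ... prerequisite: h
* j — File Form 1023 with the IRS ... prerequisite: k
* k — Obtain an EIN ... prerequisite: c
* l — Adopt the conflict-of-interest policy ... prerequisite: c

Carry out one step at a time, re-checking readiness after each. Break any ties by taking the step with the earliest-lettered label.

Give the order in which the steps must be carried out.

b, c, a, f, g, k, e, d, h, i, j, l

Only b has no prerequisites, so it is first.
c and f are both available; c has the earlier label → c.
a, k and l now also ready, so the ready set is {a, f, k, l}; a has the earlier label → a.
f, g, k and l are all available; f has the earlier label → f.
Ready: g, k and l. g has the earlier label → g.
Ready: k and l. k has the earlier label → k.
e, h and j now also ready, so the ready set is {e, h, j, l}; e has the earlier label → e.
Ready: d, h, j and l. d has the earlier label → d.
Now h, j and l have their prerequisites met. h has the earlier label, so h next.
Now i, j and l have their prerequisites met. i has the earlier label, so i next.
Now j and l have their prerequisites met. j has the earlier label, so j next.
Next only l has its prerequisites met → l.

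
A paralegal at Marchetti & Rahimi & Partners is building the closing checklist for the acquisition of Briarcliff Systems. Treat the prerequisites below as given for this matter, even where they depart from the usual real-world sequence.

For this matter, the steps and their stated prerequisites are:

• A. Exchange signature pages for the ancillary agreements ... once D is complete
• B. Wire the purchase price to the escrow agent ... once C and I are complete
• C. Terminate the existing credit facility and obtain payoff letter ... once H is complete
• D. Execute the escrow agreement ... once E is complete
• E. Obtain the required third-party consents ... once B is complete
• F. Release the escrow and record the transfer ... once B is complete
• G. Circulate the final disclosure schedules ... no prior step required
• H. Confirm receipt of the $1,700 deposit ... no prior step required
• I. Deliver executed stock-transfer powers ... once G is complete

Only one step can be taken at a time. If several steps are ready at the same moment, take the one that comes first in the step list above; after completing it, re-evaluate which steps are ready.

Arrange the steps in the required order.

G, H, C, I, B, E, D, A, F

G and H have no prerequisites; G is listed earlier, so G is first.
I now also ready, so the ready set is {H, I}; H is listed earlier → H.
C and I are both available; C is listed earlier → C.
I is the only step now ready → I.
That leaves B as the only ready step → B.
E and F are both available; E is listed earlier → E.
Ready: D and F. D is listed earlier → D.
A and F are both available; A is listed earlier → A.
That leaves F as the only ready step → F.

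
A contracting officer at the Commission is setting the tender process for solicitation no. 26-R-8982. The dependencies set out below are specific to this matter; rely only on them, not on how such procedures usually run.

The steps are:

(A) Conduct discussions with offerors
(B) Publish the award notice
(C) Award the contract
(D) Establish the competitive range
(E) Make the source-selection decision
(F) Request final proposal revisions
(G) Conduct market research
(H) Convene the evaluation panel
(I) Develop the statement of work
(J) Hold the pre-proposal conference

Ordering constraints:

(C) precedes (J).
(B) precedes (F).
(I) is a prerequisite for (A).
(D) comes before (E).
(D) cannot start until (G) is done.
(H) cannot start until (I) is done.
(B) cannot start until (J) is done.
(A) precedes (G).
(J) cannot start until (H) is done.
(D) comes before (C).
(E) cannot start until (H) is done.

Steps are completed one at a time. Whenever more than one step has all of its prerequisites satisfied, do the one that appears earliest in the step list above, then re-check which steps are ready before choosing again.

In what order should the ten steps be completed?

(I) has no prerequisites → (I) first.
(A) and (H) are both available; (A) is listed earlier → (A).
(G) now also ready, so the ready set is {(G), (H)}; (G) is listed earlier → (G).
(D) now also ready, so the ready set is {(D), (H)}; (D) is listed earlier → (D).
(C) now also ready, so the ready set is {(C), (H)}; (C) is listed earlier → (C).
(H) is the only step now ready → (H).
Now (E) and (J) have their prerequisites met. (E) is listed earlier, so (E) next.
That leaves (J) as the only ready step → (J).
Next only (B) has its prerequisites met → (B).
(F) needed (B), now all done → (F).

(I), (A), (G), (D), (C), (H), (E), (J), (B), (F)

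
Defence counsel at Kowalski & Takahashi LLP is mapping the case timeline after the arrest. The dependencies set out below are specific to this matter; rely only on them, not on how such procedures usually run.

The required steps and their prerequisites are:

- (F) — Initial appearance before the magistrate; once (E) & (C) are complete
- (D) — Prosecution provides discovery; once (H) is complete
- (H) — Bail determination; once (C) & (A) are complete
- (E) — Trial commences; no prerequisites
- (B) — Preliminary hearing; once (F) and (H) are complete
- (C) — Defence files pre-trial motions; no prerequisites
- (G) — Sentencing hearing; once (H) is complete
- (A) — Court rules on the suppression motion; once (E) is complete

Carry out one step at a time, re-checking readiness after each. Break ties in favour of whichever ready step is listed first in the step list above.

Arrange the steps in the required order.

(E), (C), (F), (A), (H), (D), (B), (G)

Nothing is required for (E) and (C). (E) is listed earlier → (E) first.
(A) now also ready, so the ready set is {(C), (A)}; (C) is listed earlier → (C).
(F) now also ready, so the ready set is {(F), (A)}; (F) is listed earlier → (F).
Next only (A) has its prerequisites met → (A).
(H) needed (C) and (A), now all done → (H).
(D), (B) and (G) are all available; (D) is listed earlier → (D).
Ready: (B) and (G). (B) is listed earlier → (B).
(G) is the only step now ready → (G).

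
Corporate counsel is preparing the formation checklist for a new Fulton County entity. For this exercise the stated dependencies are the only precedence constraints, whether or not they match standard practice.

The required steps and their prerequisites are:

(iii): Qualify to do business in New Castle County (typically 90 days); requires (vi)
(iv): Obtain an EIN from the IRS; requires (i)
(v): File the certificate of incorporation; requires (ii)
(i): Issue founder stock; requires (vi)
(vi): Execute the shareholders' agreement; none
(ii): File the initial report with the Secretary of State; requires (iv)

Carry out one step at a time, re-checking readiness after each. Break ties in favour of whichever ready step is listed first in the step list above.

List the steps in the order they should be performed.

(vi) (iii) (i) (iv) (ii) (v)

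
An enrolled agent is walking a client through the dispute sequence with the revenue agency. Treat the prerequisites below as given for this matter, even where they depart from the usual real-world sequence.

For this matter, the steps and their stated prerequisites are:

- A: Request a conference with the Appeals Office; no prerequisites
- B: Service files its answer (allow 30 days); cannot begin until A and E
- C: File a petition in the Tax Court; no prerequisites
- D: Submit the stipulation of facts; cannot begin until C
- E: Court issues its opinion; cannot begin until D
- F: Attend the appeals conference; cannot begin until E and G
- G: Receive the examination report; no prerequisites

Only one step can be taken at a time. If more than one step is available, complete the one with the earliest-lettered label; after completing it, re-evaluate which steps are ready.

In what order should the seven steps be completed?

A, C, D, E, B, G, F

Nothing is required for A, C and G. A has the earlier label → A first.
Ready: C and G. C has the earlier label → C.
Ready: D and G. D has the earlier label → D.
Ready: E and G. E has the earlier label → E.
B now also ready, so the ready set is {B, G}; B has the earlier label → B.
G is the only step now ready → G.
Next only F has its prerequisites met → F.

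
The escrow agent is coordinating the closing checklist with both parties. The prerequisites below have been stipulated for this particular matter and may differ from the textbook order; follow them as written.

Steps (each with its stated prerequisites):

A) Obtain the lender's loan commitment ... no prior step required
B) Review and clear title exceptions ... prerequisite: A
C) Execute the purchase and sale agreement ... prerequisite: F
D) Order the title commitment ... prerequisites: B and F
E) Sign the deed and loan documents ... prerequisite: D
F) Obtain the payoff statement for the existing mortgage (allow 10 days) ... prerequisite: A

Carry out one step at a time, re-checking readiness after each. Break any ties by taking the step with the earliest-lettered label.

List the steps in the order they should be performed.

A → B → F → C → D → E

A has no prerequisites → A first.
Now B and F have their prerequisites met. B has the earlier label, so B next.
F needed A, now all done → F.
C and D are both available; C has the earlier label → C.
Next only D has its prerequisites met → D.
E needed D, now all done → E.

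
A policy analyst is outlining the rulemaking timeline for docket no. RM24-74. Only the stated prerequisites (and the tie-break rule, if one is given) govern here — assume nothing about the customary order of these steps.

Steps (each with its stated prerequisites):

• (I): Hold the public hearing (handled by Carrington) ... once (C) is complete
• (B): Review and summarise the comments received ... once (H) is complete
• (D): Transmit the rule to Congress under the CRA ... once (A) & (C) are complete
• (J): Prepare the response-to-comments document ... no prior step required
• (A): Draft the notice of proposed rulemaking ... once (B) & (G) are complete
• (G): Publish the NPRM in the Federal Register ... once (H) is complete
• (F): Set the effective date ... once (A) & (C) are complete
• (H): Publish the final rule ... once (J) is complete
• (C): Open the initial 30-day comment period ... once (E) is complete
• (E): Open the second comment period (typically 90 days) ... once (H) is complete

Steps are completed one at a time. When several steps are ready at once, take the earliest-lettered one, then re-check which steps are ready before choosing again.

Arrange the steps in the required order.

(J), (H), (B), (E), (C), (G), (A), (D), (F), (I)

Only (J) has no prerequisites, so it is first.
(H) needed (J), now all done → (H).
Now (B), (E) and (G) have their prerequisites met. (B) has the earlier label, so (B) next.
(E) and (G) are both available; (E) has the earlier label → (E).
(C) and (G) are both available; (C) has the earlier label → (C).
(I) now also ready, so the ready set is {(G), (I)}; (G) has the earlier label → (G).
(A) now also ready, so the ready set is {(A), (I)}; (A) has the earlier label → (A).
(D) and (F) now also ready, so the ready set is {(D), (F), (I)}; (D) has the earlier label → (D).
(F) and (I) are both available; (F) has the earlier label → (F).
Next only (I) has its prerequisites met → (I).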